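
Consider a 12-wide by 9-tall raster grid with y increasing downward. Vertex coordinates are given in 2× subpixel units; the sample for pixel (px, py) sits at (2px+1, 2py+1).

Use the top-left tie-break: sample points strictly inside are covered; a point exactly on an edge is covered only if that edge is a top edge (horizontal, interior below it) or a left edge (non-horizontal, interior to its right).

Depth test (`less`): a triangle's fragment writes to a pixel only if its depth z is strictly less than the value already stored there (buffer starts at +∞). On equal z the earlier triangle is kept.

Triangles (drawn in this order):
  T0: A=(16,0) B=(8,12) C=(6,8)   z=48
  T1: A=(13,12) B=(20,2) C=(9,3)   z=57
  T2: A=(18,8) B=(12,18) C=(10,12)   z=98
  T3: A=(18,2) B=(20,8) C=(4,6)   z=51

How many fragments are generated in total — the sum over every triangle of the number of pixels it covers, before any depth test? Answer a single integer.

T0:
  2·area = 56
  edge (16, 0)→(8, 12): d=(-8,12) right/bottom  bias=-1
  edge (8, 12)→(6, 8): d=(-2,-4) top-left  bias=+0
  edge (6, 8)→(16, 0): d=(10,-8) top-left  bias=+0
    (7,0)@(15, 1): e=[4,50,2] → #
    (8,0)@(17, 1): e=[-20,58,18] → ·
    (6,1)@(13, 3): e=[12,38,6] → #
    (7,1)@(15, 3): e=[-12,46,22] → ·
    (5,2)@(11, 5): e=[20,26,10] → #
    (6,2)@(13, 5): e=[-4,34,26] → ·
    (4,3)@(9, 7): e=[28,14,14] → #
    (6,3)@(13, 7): e=[-20,30,46] → ·
    (3,4)@(7, 9): e=[36,2,18] → #
    (5,4)@(11, 9): e=[-12,18,50] → ·
    (3,5)@(7, 11): e=[20,-2,38] → ·
    (4,5)@(9, 11): e=[-4,6,54] → ·
  covered (7 px):
    · · · · · · · # · · · ·
    · · · · · · # · · · · ·
    · · · · · # · · · · · ·
    · · · · # # · · · · · ·
    · · · # # · · · · · · ·
    · · · · · · · · · · · ·
    · · · · · · · · · · · ·
    · · · · · · · · · · · ·
    · · · · · · · · · · · ·
T1:
  2·area = 103  (B↔C swapped to make it positive)
  edge (13, 12)→(9, 3): d=(-4,-9) top-left  bias=+0
  edge (9, 3)→(20, 2): d=(11,-1) top-left  bias=+0
  edge (20, 2)→(13, 12): d=(-7,10) right/bottom  bias=-1
    (4,1)@(9, 3): e=[0,0,103] → #  [on edge]
    (5,1)@(11, 3): e=[18,2,83] → #
    (6,1)@(13, 3): e=[36,4,63] → #
    (7,1)@(15, 3): e=[54,6,43] → #
    (8,1)@(17, 3): e=[72,8,23] → #
    (9,1)@(19, 3): e=[90,10,3] → #
    (10,1)@(21, 3): e=[108,12,-17] → ·
    (4,2)@(9, 5): e=[-8,22,89] → ·
    (5,2)@(11, 5): e=[10,24,69] → #
    (9,2)@(19, 5): e=[82,32,-11] → ·
    (5,3)@(11, 7): e=[2,46,55] → #
    (8,3)@(17, 7): e=[56,52,-5] → ·
  covered (16 px):
    · · · · · · · · · · · ·
    · · · · # # # # # # · ·
    · · · · · # # # # · · ·
    · · · · · # # # · · · ·
    · · · · · · # # · · · ·
    · · · · · · # · · · · ·
    · · · · · · · · · · · ·
    · · · · · · · · · · · ·
    · · · · · · · · · · · ·
T2:
  2·area = 56
  edge (18, 8)→(12, 18): d=(-6,10) right/bottom  bias=-1
  edge (12, 18)→(10, 12): d=(-2,-6) top-left  bias=+0
  edge (10, 12)→(18, 8): d=(8,-4) top-left  bias=+0
    (3,1)@(7, 3): e=[140,0,-84] → ·  [on edge]
    (10,1)@(21, 3): e=[0,84,-28] → ·  [on edge]
    (4,4)@(9, 9): e=[84,0,-28] → ·  [on edge]
    (8,4)@(17, 9): e=[4,48,4] → #
    (9,4)@(19, 9): e=[-16,60,12] → ·
    (6,5)@(13, 11): e=[32,20,4] → #
    (7,5)@(15, 11): e=[12,32,12] → #
    (8,5)@(17, 11): e=[-8,44,20] → ·
    (5,6)@(11, 13): e=[40,4,12] → #
    (7,6)@(15, 13): e=[0,28,28] → ·  [on edge]
    (5,7)@(11, 15): e=[28,0,28] → #  [on edge]
    (7,7)@(15, 15): e=[-12,24,44] → ·
  covered (7 px):
    · · · · · · · · · · · ·
    · · · · · · · · · · · ·
    · · · · · · · · · · · ·
    · · · · · · · · · · · ·
    · · · · · · · · # · · ·
    · · · · · · # # · · · ·
    · · · · · # # · · · · ·
    · · · · · # # · · · · ·
    · · · · · · · · · · · ·
T3:
  2·area = 92
  edge (18, 2)→(20, 8): d=(2,6) right/bottom  bias=-1
  edge (20, 8)→(4, 6): d=(-16,-2) top-left  bias=+0
  edge (4, 6)→(18, 2): d=(14,-4) top-left  bias=+0
    (7,1)@(15, 3): e=[20,70,2] → #
    (8,1)@(17, 3): e=[8,74,10] → #
    (9,1)@(19, 3): e=[-4,78,18] → ·
    (4,2)@(9, 5): e=[60,26,6] → #
    (5,2)@(11, 5): e=[48,30,14] → #
    (6,2)@(13, 5): e=[36,34,22] → #
    (9,2)@(19, 5): e=[0,46,46] → ·  [on edge]
    (4,3)@(9, 7): e=[64,-6,34] → ·
    (5,3)@(11, 7): e=[52,-2,42] → ·
    (6,3)@(13, 7): e=[40,2,50] → #
    (9,3)@(19, 7): e=[4,14,74] → #
    (10,3)@(21, 7): e=[-8,18,82] → ·
    (10,5)@(21, 11): e=[0,-46,138] → ·  [on edge]
    (11,8)@(23, 17): e=[0,-138,230] → ·  [on edge]
  covered (11 px):
    · · · · · · · · · · · ·
    · · · · · · · # # · · ·
    · · · · # # # # # · · ·
    · · · · · · # # # # · ·
    · · · · · · · · · · · ·
    · · · · · · · · · · · ·
    · · · · · · · · · · · ·
    · · · · · · · · · · · ·
    · · · · · · · · · · · ·

Result: 41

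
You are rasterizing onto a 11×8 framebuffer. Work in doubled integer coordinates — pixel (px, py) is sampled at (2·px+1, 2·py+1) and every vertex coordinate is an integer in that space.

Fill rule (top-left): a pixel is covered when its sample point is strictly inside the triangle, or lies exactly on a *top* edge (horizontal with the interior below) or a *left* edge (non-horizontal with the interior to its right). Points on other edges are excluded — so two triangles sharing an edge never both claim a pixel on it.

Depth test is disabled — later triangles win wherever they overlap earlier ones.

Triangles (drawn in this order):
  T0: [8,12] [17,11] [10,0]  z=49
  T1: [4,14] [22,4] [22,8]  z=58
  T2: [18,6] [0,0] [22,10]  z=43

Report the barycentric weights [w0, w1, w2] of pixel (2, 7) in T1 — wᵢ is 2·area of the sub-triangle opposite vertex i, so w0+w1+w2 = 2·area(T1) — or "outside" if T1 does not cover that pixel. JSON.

T0:
  2·area = 106  (B↔C swapped to make it positive)
  edge (8, 12)→(10, 0): d=(2,-12) top-left  bias=+0
  edge (10, 0)→(17, 11): d=(7,11) right/bottom  bias=-1
  edge (17, 11)→(8, 12): d=(-9,1) right/bottom  bias=-1
    (5,1)@(11, 3): e=[18,10,78] → █
    (6,1)@(13, 3): e=[42,-12,76] → ·
    (5,2)@(11, 5): e=[22,24,60] → █
    (6,2)@(13, 5): e=[46,2,58] → █
    (7,2)@(15, 5): e=[70,-20,56] → ·
    (4,3)@(9, 7): e=[2,60,44] → █
    (7,3)@(15, 7): e=[74,-6,38] → ·
    (4,4)@(9, 9): e=[6,74,26] → █
    (7,4)@(15, 9): e=[78,8,20] → █
    (8,4)@(17, 9): e=[102,-14,18] → ·
    (4,5)@(9, 11): e=[10,88,8] → █
    (8,5)@(17, 11): e=[106,0,0] → ·  [on edge]
  covered (14 px):
    · · · · · · · · · · ·
    · · · · · █ · · · · ·
    · · · · · █ █ · · · ·
    · · · · █ █ █ · · · ·
    · · · · █ █ █ █ · · ·
    · · · · █ █ █ █ · · ·
    · · · · · · · · · · ·
    · · · · · · · · · · ·
T1:
  2·area = 72
  edge (4, 14)→(22, 4): d=(18,-10) top-left  bias=+0
  edge (22, 4)→(22, 8): d=(0,4) right/bottom  bias=-1
  edge (22, 8)→(4, 14): d=(-18,6) right/bottom  bias=-1
    (10,2)@(21, 5): e=[8,4,60] → █
    (8,3)@(17, 7): e=[4,20,48] → █
    (9,3)@(19, 7): e=[24,12,36] → █
    (6,4)@(13, 9): e=[0,36,36] → █  [on edge]
    (7,4)@(15, 9): e=[20,28,24] → █
    (9,4)@(19, 9): e=[60,12,0] → ·  [on edge]
    (10,4)@(21, 9): e=[80,4,-12] → ·
    (5,5)@(11, 11): e=[16,44,12] → █
    (6,5)@(13, 11): e=[36,36,0] → ·  [on edge]
    (7,5)@(15, 11): e=[56,28,-12] → ·
    (8,5)@(17, 11): e=[76,20,-24] → ·
    (3,6)@(7, 13): e=[12,60,0] → ·  [on edge]
    (0,7)@(1, 15): e=[-12,84,0] → ·  [on edge]
  covered (8 px):
    · · · · · · · · · · ·
    · · · · · · · · · · ·
    · · · · · · · · · · █
    · · · · · · · · █ █ █
    · · · · · · █ █ █ · ·
    · · · · · █ · · · · ·
    · · · · · · · · · · ·
    · · · · · · · · · · ·
T2:
  2·area = 48  (B↔C swapped to make it positive)
  edge (18, 6)→(22, 10): d=(4,4) right/bottom  bias=-1
  edge (22, 10)→(0, 0): d=(-22,-10) top-left  bias=+0
  edge (0, 0)→(18, 6): d=(18,6) right/bottom  bias=-1
    (1,0)@(3, 1): e=[40,8,0] → ·  [on edge]
    (6,0)@(13, 1): e=[0,108,-60] → ·  [on edge]
    (3,1)@(7, 3): e=[32,4,12] → █
    (4,1)@(9, 3): e=[24,24,0] → ·  [on edge]
    (7,1)@(15, 3): e=[0,84,-36] → ·  [on edge]
    (3,2)@(7, 5): e=[40,-40,48] → ·
    (5,2)@(11, 5): e=[24,0,24] → █  [on edge]
    (6,2)@(13, 5): e=[16,20,12] → █
    (7,2)@(15, 5): e=[8,40,0] → ·  [on edge]
    (8,2)@(17, 5): e=[0,60,-12] → ·  [on edge]
    (5,3)@(11, 7): e=[32,-44,60] → ·
    (6,3)@(13, 7): e=[24,-24,48] → ·
    (9,3)@(19, 7): e=[0,36,12] → ·  [on edge]
    (10,3)@(21, 7): e=[-8,56,0] → ·  [on edge]
    (10,4)@(21, 9): e=[0,12,36] → ·  [on edge]
  covered (4 px):
    · · · · · · · · · · ·
    · · · █ · · · · · · ·
    · · · · · █ █ · · · ·
    · · · · · · · · █ · ·
    · · · · · · · · · · ·
    · · · · · · · · · · ·
    · · · · · · · · · · ·
    · · · · · · · · · · ·

Answer: "outside"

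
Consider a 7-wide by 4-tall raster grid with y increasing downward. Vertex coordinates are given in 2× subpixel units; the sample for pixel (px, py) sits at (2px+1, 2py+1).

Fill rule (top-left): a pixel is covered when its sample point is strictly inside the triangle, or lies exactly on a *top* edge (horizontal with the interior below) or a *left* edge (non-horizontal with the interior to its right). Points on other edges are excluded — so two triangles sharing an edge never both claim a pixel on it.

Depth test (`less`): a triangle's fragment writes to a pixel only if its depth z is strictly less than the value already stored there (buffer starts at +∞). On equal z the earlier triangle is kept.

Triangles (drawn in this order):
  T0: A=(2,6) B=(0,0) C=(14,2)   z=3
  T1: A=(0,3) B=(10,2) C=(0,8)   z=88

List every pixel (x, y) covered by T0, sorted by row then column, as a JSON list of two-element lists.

T0:
  2·area = 80
  edge (2, 6)→(0, 0): d=(-2,-6) top-left  bias=+0
  edge (0, 0)→(14, 2): d=(14,2) right/bottom  bias=-1
  edge (14, 2)→(2, 6): d=(-12,4) right/bottom  bias=-1
    (0,0)@(1, 1): e=[4,12,64] → X
    (1,0)@(3, 1): e=[16,8,56] → X
    (2,0)@(5, 1): e=[28,4,48] → X
    (3,0)@(7, 1): e=[40,0,40] → .  [on edge]
    (0,1)@(1, 3): e=[0,40,40] → X  [on edge]
    (3,1)@(7, 3): e=[36,28,16] → X
    (4,1)@(9, 3): e=[48,24,8] → X
    (5,1)@(11, 3): e=[60,20,0] → .  [on edge]
    (0,2)@(1, 5): e=[-4,68,16] → .
    (1,2)@(3, 5): e=[8,64,8] → X
    (2,2)@(5, 5): e=[20,60,0] → .  [on edge]
    (3,2)@(7, 5): e=[32,56,-8] → .
  covered (9 px):
    X X X . . . .
    X X X X X . .
    . X . . . . .
    . . . . . . .
T1:
  2·area = 50
  edge (0, 3)→(10, 2): d=(10,-1) top-left  bias=+0
  edge (10, 2)→(0, 8): d=(-10,6) right/bottom  bias=-1
  edge (0, 8)→(0, 3): d=(0,-5) top-left  bias=+0
    (0,1)@(1, 3): e=[1,44,5] → X
    (1,1)@(3, 3): e=[3,32,15] → X
    (2,1)@(5, 3): e=[5,20,25] → X
    (3,1)@(7, 3): e=[7,8,35] → X
    (4,1)@(9, 3): e=[9,-4,45] → .
    (0,2)@(1, 5): e=[21,24,5] → X
    (2,2)@(5, 5): e=[25,0,25] → .  [on edge]
    (3,2)@(7, 5): e=[27,-12,35] → .
    (0,3)@(1, 7): e=[41,4,5] → X
    (1,3)@(3, 7): e=[43,-8,15] → .
  covered (7 px):
    . . . . . . .
    X X X X . . .
    X X . . . . .
    X . . . . . .

Final: [[0,0],[1,0],[2,0],[0,1],[1,1],[2,1],[3,1],[4,1],[1,2]]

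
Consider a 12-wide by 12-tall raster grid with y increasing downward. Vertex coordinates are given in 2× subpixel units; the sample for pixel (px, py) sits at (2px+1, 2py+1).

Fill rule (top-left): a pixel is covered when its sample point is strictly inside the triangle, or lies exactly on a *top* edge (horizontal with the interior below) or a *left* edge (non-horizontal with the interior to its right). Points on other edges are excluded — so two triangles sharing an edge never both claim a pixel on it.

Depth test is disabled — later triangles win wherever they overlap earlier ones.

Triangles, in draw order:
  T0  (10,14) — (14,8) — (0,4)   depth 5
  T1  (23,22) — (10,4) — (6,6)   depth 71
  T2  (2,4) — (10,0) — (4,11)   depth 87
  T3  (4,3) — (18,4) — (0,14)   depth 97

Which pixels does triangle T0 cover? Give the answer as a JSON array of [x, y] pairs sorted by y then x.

T0:
  2·area = 100  (B↔C swapped to make it positive)
  edge (10, 14)→(0, 4): d=(-10,-10) top-left  bias=+0
  edge (0, 4)→(14, 8): d=(14,4) right/bottom  bias=-1
  edge (14, 8)→(10, 14): d=(-4,6) right/bottom  bias=-1
    (0,2)@(1, 5): e=[0,10,90] → █  [on edge]
    (1,2)@(3, 5): e=[20,2,78] → █
    (2,2)@(5, 5): e=[40,-6,66] → ·
    (0,3)@(1, 7): e=[-20,38,82] → ·
    (1,3)@(3, 7): e=[0,30,70] → █  [on edge]
    (2,3)@(5, 7): e=[20,22,58] → █
    (3,3)@(7, 7): e=[40,14,46] → █
    (4,3)@(9, 7): e=[60,6,34] → █
    (5,3)@(11, 7): e=[80,-2,22] → ·
    (1,4)@(3, 9): e=[-20,58,62] → ·
    (2,4)@(5, 9): e=[0,50,50] → █  [on edge]
    (5,4)@(11, 9): e=[60,26,14] → █
    (3,5)@(7, 11): e=[0,70,30] → █  [on edge]
    (4,6)@(9, 13): e=[0,90,10] → █  [on edge]
    (5,7)@(11, 15): e=[0,110,-10] → ·  [on edge]
    (6,8)@(13, 17): e=[0,130,-30] → ·  [on edge]
    (7,9)@(15, 19): e=[0,150,-50] → ·  [on edge]
    (8,10)@(17, 21): e=[0,170,-70] → ·  [on edge]
    (9,11)@(19, 23): e=[0,190,-90] → ·  [on edge]
  covered (15 px):
    · · · · · · · · · · · ·
    · · · · · · · · · · · ·
    █ █ · · · · · · · · · ·
    · █ █ █ █ · · · · · · ·
    · · █ █ █ █ █ · · · · ·
    · · · █ █ █ · · · · · ·
    · · · · █ · · · · · · ·
    · · · · · · · · · · · ·
    · · · · · · · · · · · ·
    · · · · · · · · · · · ·
    · · · · · · · · · · · ·
    · · · · · · · · · · · ·
T1:
  2·area = 98  (B↔C swapped to make it positive)
  edge (23, 22)→(6, 6): d=(-17,-16) top-left  bias=+0
  edge (6, 6)→(10, 4): d=(4,-2) top-left  bias=+0
  edge (10, 4)→(23, 22): d=(13,18) right/bottom  bias=-1
    (4,2)@(9, 5): e=[65,2,31] → █
    (5,2)@(11, 5): e=[97,6,-5] → ·
    (4,3)@(9, 7): e=[31,10,57] → █
    (5,3)@(11, 7): e=[63,14,21] → █
    (6,3)@(13, 7): e=[95,18,-15] → ·
    (4,4)@(9, 9): e=[-3,18,83] → ·
    (5,4)@(11, 9): e=[29,22,47] → █
    (6,4)@(13, 9): e=[61,26,11] → █
    (7,4)@(15, 9): e=[93,30,-25] → ·
    (5,5)@(11, 11): e=[-5,30,73] → ·
    (6,5)@(13, 11): e=[27,34,37] → █
    (7,5)@(15, 11): e=[59,38,1] → █
  covered (10 px):
    · · · · · · · · · · · ·
    · · · · · · · · · · · ·
    · · · · █ · · · · · · ·
    · · · · █ █ · · · · · ·
    · · · · · █ █ · · · · ·
    · · · · · · █ █ · · · ·
    · · · · · · · █ · · · ·
    · · · · · · · · █ · · ·
    · · · · · · · · · █ · ·
    · · · · · · · · · · · ·
    · · · · · · · · · · · ·
    · · · · · · · · · · · ·
T2:
  2·area = 64
  edge (2, 4)→(10, 0): d=(8,-4) top-left  bias=+0
  edge (10, 0)→(4, 11): d=(-6,11) right/bottom  bias=-1
  edge (4, 11)→(2, 4): d=(-2,-7) top-left  bias=+0
    (4,0)@(9, 1): e=[4,5,55] → █
    (5,0)@(11, 1): e=[12,-17,69] → ·
    (2,1)@(5, 3): e=[4,37,23] → █
    (3,1)@(7, 3): e=[12,15,37] → █
    (4,1)@(9, 3): e=[20,-7,51] → ·
    (1,2)@(3, 5): e=[12,47,5] → █
    (4,2)@(9, 5): e=[36,-19,47] → ·
    (1,3)@(3, 7): e=[28,35,1] → █
    (3,3)@(7, 7): e=[44,-9,29] → ·
    (1,4)@(3, 9): e=[44,23,-3] → ·
    (2,4)@(5, 9): e=[52,1,11] → █
    (3,4)@(7, 9): e=[60,-21,25] → ·
  covered (9 px):
    · · · · █ · · · · · · ·
    · · █ █ · · · · · · · ·
    · █ █ █ · · · · · · · ·
    · █ █ · · · · · · · · ·
    · · █ · · · · · · · · ·
    · · · · · · · · · · · ·
    · · · · · · · · · · · ·
    · · · · · · · · · · · ·
    · · · · · · · · · · · ·
    · · · · · · · · · · · ·
    · · · · · · · · · · · ·
    · · · · · · · · · · · ·
T3:
  2·area = 158
  edge (4, 3)→(18, 4): d=(14,1) right/bottom  bias=-1
  edge (18, 4)→(0, 14): d=(-18,10) right/bottom  bias=-1
  edge (0, 14)→(4, 3): d=(4,-11) top-left  bias=+0
    (2,2)@(5, 5): e=[27,112,19] → █
    (3,2)@(7, 5): e=[25,92,41] → █
    (4,2)@(9, 5): e=[23,72,63] → █
    (5,2)@(11, 5): e=[21,52,85] → █
    (6,2)@(13, 5): e=[19,32,107] → █
    (7,2)@(15, 5): e=[17,12,129] → █
    (8,2)@(17, 5): e=[15,-8,151] → ·
    (1,3)@(3, 7): e=[57,96,5] → █
    (6,3)@(13, 7): e=[47,-4,115] → ·
    (7,3)@(15, 7): e=[45,-24,137] → ·
    (1,4)@(3, 9): e=[85,60,13] → █
    (4,4)@(9, 9): e=[79,0,79] → ·  [on edge]
  covered (17 px):
    · · · · · · · · · · · ·
    · · · · · · · · · · · ·
    · · █ █ █ █ █ █ · · · ·
    · █ █ █ █ █ · · · · · ·
    · █ █ █ · · · · · · · ·
    · █ █ · · · · · · · · ·
    █ · · · · · · · · · · ·
    · · · · · · · · · · · ·
    · · · · · · · · · · · ·
    · · · · · · · · · · · ·
    · · · · · · · · · · · ·
    · · · · · · · · · · · ·

Answer: [[0,2],[1,2],[1,3],[2,3],[3,3],[4,3],[2,4],[3,4],[4,4],[5,4],[6,4],[3,5],[4,5],[5,5],[4,6]]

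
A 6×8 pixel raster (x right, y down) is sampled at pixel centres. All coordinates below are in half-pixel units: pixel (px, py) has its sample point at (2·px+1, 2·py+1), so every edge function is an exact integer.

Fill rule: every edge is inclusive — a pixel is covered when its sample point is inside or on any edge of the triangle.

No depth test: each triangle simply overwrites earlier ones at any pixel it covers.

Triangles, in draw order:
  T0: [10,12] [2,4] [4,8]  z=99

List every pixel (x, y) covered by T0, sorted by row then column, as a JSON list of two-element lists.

T0:
  2·area = 16  (B↔C swapped to make it positive)
  edge (10, 12)→(4, 8): d=(-6,-4) inclusive
  edge (4, 8)→(2, 4): d=(-2,-4) inclusive
  edge (2, 4)→(10, 12): d=(8,8) inclusive
    (0,1)@(1, 3): e=[18,-2,0] → ·  [on edge]
    (1,2)@(3, 5): e=[14,2,0] → █  [on edge]
    (2,2)@(5, 5): e=[22,10,-16] → ·
    (1,3)@(3, 7): e=[2,-2,16] → ·
    (2,3)@(5, 7): e=[10,6,0] → █  [on edge]
    (3,3)@(7, 7): e=[18,14,-16] → ·
    (2,4)@(5, 9): e=[-2,2,16] → ·
    (3,4)@(7, 9): e=[6,10,0] → █  [on edge]
    (4,4)@(9, 9): e=[14,18,-16] → ·
    (3,5)@(7, 11): e=[-6,6,16] → ·
    (4,5)@(9, 11): e=[2,14,0] → █  [on edge]
    (5,5)@(11, 11): e=[10,22,-16] → ·
    (5,6)@(11, 13): e=[-2,18,0] → ·  [on edge]
  covered (4 px):
    · · · · · ·
    · · · · · ·
    · █ · · · ·
    · · █ · · ·
    · · · █ · ·
    · · · · █ ·
    · · · · · ·
    · · · · · ·

Answer: [[1,2],[2,3],[3,4],[4,5]]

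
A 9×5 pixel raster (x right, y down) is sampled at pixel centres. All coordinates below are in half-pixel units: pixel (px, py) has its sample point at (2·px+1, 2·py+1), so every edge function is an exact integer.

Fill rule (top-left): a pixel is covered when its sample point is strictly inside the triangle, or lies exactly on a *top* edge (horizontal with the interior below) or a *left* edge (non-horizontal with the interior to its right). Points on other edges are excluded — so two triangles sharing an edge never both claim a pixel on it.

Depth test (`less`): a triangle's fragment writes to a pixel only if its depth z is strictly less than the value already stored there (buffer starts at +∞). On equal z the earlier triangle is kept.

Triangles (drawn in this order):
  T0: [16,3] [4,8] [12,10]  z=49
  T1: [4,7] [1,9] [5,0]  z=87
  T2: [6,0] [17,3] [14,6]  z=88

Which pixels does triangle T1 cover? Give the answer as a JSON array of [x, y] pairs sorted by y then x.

T0:
  2·area = 64  (B↔C swapped to make it positive)
  edge (16, 3)→(12, 10): d=(-4,7) right/bottom  bias=-1
  edge (12, 10)→(4, 8): d=(-8,-2) top-left  bias=+0
  edge (4, 8)→(16, 3): d=(12,-5) top-left  bias=+0
    (6,2)@(13, 5): e=[13,42,9] → #
    (7,2)@(15, 5): e=[-1,46,19] → ·
    (3,3)@(7, 7): e=[47,14,3] → #
    (4,3)@(9, 7): e=[33,18,13] → #
    (5,3)@(11, 7): e=[19,22,23] → #
    (7,3)@(15, 7): e=[-9,30,43] → ·
    (3,4)@(7, 9): e=[39,-2,27] → ·
    (4,4)@(9, 9): e=[25,2,37] → #
    (6,4)@(13, 9): e=[-3,10,57] → ·
  covered (7 px):
    · · · · · · · · ·
    · · · · · · · · ·
    · · · · · · # · ·
    · · · # # # # · ·
    · · · · # # · · ·
T1:
  2·area = 19
  edge (4, 7)→(1, 9): d=(-3,2) right/bottom  bias=-1
  edge (1, 9)→(5, 0): d=(4,-9) top-left  bias=+0
  edge (5, 0)→(4, 7): d=(-1,7) right/bottom  bias=-1
    (6,0)@(13, 1): e=[0,76,-57] → ·  [on edge]
    (1,2)@(3, 5): e=[8,2,9] → #
    (2,2)@(5, 5): e=[4,20,-5] → ·
    (3,2)@(7, 5): e=[0,38,-19] → ·  [on edge]
    (1,3)@(3, 7): e=[2,10,7] → #
    (2,3)@(5, 7): e=[-2,28,-7] → ·
    (0,4)@(1, 9): e=[0,0,19] → ·  [on edge]
    (1,4)@(3, 9): e=[-4,18,5] → ·
  covered (2 px):
    · · · · · · · · ·
    · · · · · · · · ·
    · # · · · · · · ·
    · # · · · · · · ·
    · · · · · · · · ·
T2:
  2·area = 42
  edge (6, 0)→(17, 3): d=(11,3) right/bottom  bias=-1
  edge (17, 3)→(14, 6): d=(-3,3) right/bottom  bias=-1
  edge (14, 6)→(6, 0): d=(-8,-6) top-left  bias=+0
    (4,0)@(9, 1): e=[2,30,10] → #
    (5,0)@(11, 1): e=[-4,24,22] → ·
    (4,1)@(9, 3): e=[24,24,-6] → ·
    (5,1)@(11, 3): e=[18,18,6] → #
    (6,1)@(13, 3): e=[12,12,18] → #
    (7,1)@(15, 3): e=[6,6,30] → #
    (8,1)@(17, 3): e=[0,0,42] → ·  [on edge]
    (5,2)@(11, 5): e=[40,12,-10] → ·
    (6,2)@(13, 5): e=[34,6,2] → #
    (7,2)@(15, 5): e=[28,0,14] → ·  [on edge]
    (6,3)@(13, 7): e=[56,0,-14] → ·  [on edge]
    (5,4)@(11, 9): e=[84,0,-42] → ·  [on edge]
  covered (5 px):
    · · · · # · · · ·
    · · · · · # # # ·
    · · · · · · # · ·
    · · · · · · · · ·
    · · · · · · · · ·

Final: [[1,2],[1,3]]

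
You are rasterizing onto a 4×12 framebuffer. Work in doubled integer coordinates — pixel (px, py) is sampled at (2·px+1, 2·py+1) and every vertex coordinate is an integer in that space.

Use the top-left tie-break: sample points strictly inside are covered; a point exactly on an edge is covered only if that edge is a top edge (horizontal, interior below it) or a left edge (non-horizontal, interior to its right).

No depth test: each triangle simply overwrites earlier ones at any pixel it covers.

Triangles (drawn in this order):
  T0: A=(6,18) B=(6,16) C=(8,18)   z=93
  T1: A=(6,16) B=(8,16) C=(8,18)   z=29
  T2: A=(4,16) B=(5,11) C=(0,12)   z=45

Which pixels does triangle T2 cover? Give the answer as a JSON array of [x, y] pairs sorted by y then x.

T0:
  2·area = 4
  edge (6, 18)→(6, 16): d=(0,-2) top-left  bias=+0
  edge (6, 16)→(8, 18): d=(2,2) right/bottom  bias=-1
  edge (8, 18)→(6, 18): d=(-2,0) right/bottom  bias=-1
    (0,5)@(1, 11): e=[-10,0,14] → .  [on edge]
    (1,6)@(3, 13): e=[-6,0,10] → .  [on edge]
    (2,7)@(5, 15): e=[-2,0,6] → .  [on edge]
    (3,8)@(7, 17): e=[2,0,2] → .  [on edge]
  covered (0 px):
    . . . .
    . . . .
    . . . .
    . . . .
    . . . .
    . . . .
    . . . .
    . . . .
    . . . .
    . . . .
    . . . .
    . . . .
T1:
  2·area = 4
  edge (6, 16)→(8, 16): d=(2,0) top-left  bias=+0
  edge (8, 16)→(8, 18): d=(0,2) right/bottom  bias=-1
  edge (8, 18)→(6, 16): d=(-2,-2) top-left  bias=+0
    (0,5)@(1, 11): e=[-10,14,0] → .  [on edge]
    (1,6)@(3, 13): e=[-6,10,0] → .  [on edge]
    (2,7)@(5, 15): e=[-2,6,0] → .  [on edge]
    (3,8)@(7, 17): e=[2,2,0] → X  [on edge]
    (3,9)@(7, 19): e=[6,2,-4] → .
  covered (1 px):
    . . . .
    . . . .
    . . . .
    . . . .
    . . . .
    . . . .
    . . . .
    . . . .
    . . . X
    . . . .
    . . . .
    . . . .
T2:
  2·area = 24  (B↔C swapped to make it positive)
  edge (4, 16)→(0, 12): d=(-4,-4) top-left  bias=+0
  edge (0, 12)→(5, 11): d=(5,-1) top-left  bias=+0
  edge (5, 11)→(4, 16): d=(-1,5) right/bottom  bias=-1
    (3,0)@(7, 1): e=[72,-48,0] → .  [on edge]
    (2,5)@(5, 11): e=[24,0,0] → .  [on edge]
    (0,6)@(1, 13): e=[0,6,18] → X  [on edge]
    (1,6)@(3, 13): e=[8,8,8] → X
    (2,6)@(5, 13): e=[16,10,-2] → .
    (0,7)@(1, 15): e=[-8,16,16] → .
    (1,7)@(3, 15): e=[0,18,6] → X  [on edge]
    (2,7)@(5, 15): e=[8,20,-4] → .
    (1,8)@(3, 17): e=[-8,28,4] → .
    (2,8)@(5, 17): e=[0,30,-6] → .  [on edge]
    (3,9)@(7, 19): e=[0,42,-18] → .  [on edge]
    (1,10)@(3, 21): e=[-24,48,0] → .  [on edge]
  covered (3 px):
    . . . .
    . . . .
    . . . .
    . . . .
    . . . .
    . . . .
    X X . .
    . X . .
    . . . .
    . . . .
    . . . .
    . . . .

Final: [[0,6],[1,6],[1,7]]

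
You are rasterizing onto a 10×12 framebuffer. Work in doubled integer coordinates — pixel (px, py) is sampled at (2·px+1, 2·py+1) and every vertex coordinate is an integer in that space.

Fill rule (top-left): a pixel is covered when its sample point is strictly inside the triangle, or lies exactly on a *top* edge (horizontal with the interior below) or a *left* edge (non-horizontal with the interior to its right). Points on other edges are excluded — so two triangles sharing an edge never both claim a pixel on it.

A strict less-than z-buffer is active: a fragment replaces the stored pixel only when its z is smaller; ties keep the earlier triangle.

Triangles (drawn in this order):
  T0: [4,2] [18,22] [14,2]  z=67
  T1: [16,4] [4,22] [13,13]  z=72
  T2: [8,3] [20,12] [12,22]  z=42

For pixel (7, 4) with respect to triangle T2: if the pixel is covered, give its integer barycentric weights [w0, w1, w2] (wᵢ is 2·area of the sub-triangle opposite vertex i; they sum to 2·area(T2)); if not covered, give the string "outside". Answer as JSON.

T0:
  2·area = 200  (B↔C swapped to make it positive)
  edge (4, 2)→(14, 2): d=(10,0) top-left  bias=+0
  edge (14, 2)→(18, 22): d=(4,20) right/bottom  bias=-1
  edge (18, 22)→(4, 2): d=(-14,-20) top-left  bias=+0
    (2,1)@(5, 3): e=[10,184,6] → █
    (3,1)@(7, 3): e=[10,144,46] → █
    (4,1)@(9, 3): e=[10,104,86] → █
    (5,1)@(11, 3): e=[10,64,126] → █
    (6,1)@(13, 3): e=[10,24,166] → █
    (7,1)@(15, 3): e=[10,-16,206] → ·
    (2,2)@(5, 5): e=[30,192,-22] → ·
    (3,2)@(7, 5): e=[30,152,18] → █
    (7,2)@(15, 5): e=[30,-8,178] → ·
    (3,3)@(7, 7): e=[50,160,-10] → ·
    (4,3)@(9, 7): e=[50,120,30] → █
    (7,3)@(15, 7): e=[50,0,150] → ·  [on edge]
    (8,8)@(17, 17): e=[150,0,50] → ·  [on edge]
  covered (24 px):
    · · · · · · · · · ·
    · · █ █ █ █ █ · · ·
    · · · █ █ █ █ · · ·
    · · · · █ █ █ · · ·
    · · · · █ █ █ █ · ·
    · · · · · █ █ █ · ·
    · · · · · · █ █ · ·
    · · · · · · · █ · ·
    · · · · · · · █ · ·
    · · · · · · · · █ ·
    · · · · · · · · · ·
    · · · · · · · · · ·
T1:
  2·area = 54  (B↔C swapped to make it positive)
  edge (16, 4)→(13, 13): d=(-3,9) right/bottom  bias=-1
  edge (13, 13)→(4, 22): d=(-9,9) right/bottom  bias=-1
  edge (4, 22)→(16, 4): d=(12,-18) top-left  bias=+0
    (8,0)@(17, 1): e=[0,72,-18] → ·  [on edge]
    (7,3)@(15, 7): e=[0,36,18] → ·  [on edge]
    (9,3)@(19, 7): e=[-36,0,90] → ·  [on edge]
    (6,4)@(13, 9): e=[12,36,6] → █
    (7,4)@(15, 9): e=[-6,18,42] → ·
    (8,4)@(17, 9): e=[-24,0,78] → ·  [on edge]
    (6,5)@(13, 11): e=[6,18,30] → █
    (7,5)@(15, 11): e=[-12,0,66] → ·  [on edge]
    (5,6)@(11, 13): e=[18,18,18] → █
    (6,6)@(13, 13): e=[0,0,54] → ·  [on edge]
    (4,7)@(9, 15): e=[30,18,6] → █
    (5,7)@(11, 15): e=[12,0,42] → ·  [on edge]
    (4,8)@(9, 17): e=[24,0,30] → ·  [on edge]
    (3,9)@(7, 19): e=[36,0,18] → ·  [on edge]
    (5,9)@(11, 19): e=[0,-36,90] → ·  [on edge]
    (2,10)@(5, 21): e=[48,0,6] → ·  [on edge]
    (1,11)@(3, 23): e=[60,0,-6] → ·  [on edge]
  covered (4 px):
    · · · · · · · · · ·
    · · · · · · · · · ·
    · · · · · · · · · ·
    · · · · · · · · · ·
    · · · · · · █ · · ·
    · · · · · · █ · · ·
    · · · · · █ · · · ·
    · · · · █ · · · · ·
    · · · · · · · · · ·
    · · · · · · · · · ·
    · · · · · · · · · ·
    · · · · · · · · · ·
T2:
  2·area = 192
  edge (8, 3)→(20, 12): d=(12,9) right/bottom  bias=-1
  edge (20, 12)→(12, 22): d=(-8,10) right/bottom  bias=-1
  edge (12, 22)→(8, 3): d=(-4,-19) top-left  bias=+0
    (4,2)@(9, 5): e=[15,166,11] → █
    (5,2)@(11, 5): e=[-3,146,49] → ·
    (4,3)@(9, 7): e=[39,150,3] → █
    (5,3)@(11, 7): e=[21,130,41] → █
    (6,3)@(13, 7): e=[3,110,79] → █
    (7,3)@(15, 7): e=[-15,90,117] → ·
    (4,4)@(9, 9): e=[63,134,-5] → ·
    (5,4)@(11, 9): e=[45,114,33] → █
    (7,4)@(15, 9): e=[9,74,109] → █
    (8,4)@(17, 9): e=[-9,54,147] → ·
    (5,5)@(11, 11): e=[69,98,25] → █
    (8,5)@(17, 11): e=[15,38,139] → █
  covered (24 px):
    · · · · · · · · · ·
    · · · · · · · · · ·
    · · · · █ · · · · ·
    · · · · █ █ █ · · ·
    · · · · · █ █ █ · ·
    · · · · · █ █ █ █ ·
    · · · · · █ █ █ █ █
    · · · · · █ █ █ █ ·
    · · · · · █ █ █ · ·
    · · · · · · █ · · ·
    · · · · · · · · · ·
    · · · · · · · · · ·

Answer: [74,109,9]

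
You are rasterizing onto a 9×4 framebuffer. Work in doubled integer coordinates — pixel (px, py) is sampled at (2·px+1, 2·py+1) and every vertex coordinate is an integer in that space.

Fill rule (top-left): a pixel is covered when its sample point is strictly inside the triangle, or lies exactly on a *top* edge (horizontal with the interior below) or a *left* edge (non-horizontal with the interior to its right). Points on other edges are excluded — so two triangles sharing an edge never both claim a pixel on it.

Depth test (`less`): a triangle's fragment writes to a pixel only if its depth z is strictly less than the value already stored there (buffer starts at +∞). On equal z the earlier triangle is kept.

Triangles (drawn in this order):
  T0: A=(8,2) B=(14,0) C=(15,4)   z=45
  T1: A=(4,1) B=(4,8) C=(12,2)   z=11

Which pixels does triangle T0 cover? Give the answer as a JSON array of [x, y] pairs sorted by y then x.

T0:
  2·area = 26
  edge (8, 2)→(14, 0): d=(6,-2) top-left  bias=+0
  edge (14, 0)→(15, 4): d=(1,4) right/bottom  bias=-1
  edge (15, 4)→(8, 2): d=(-7,-2) top-left  bias=+0
    (5,0)@(11, 1): e=[0,13,13] → █  [on edge]
    (6,0)@(13, 1): e=[4,5,17] → █
    (7,0)@(15, 1): e=[8,-3,21] → ·
    (2,1)@(5, 3): e=[0,39,-13] → ·  [on edge]
    (5,1)@(11, 3): e=[12,15,-1] → ·
    (6,1)@(13, 3): e=[16,7,3] → █
    (7,1)@(15, 3): e=[20,-1,7] → ·
    (6,2)@(13, 5): e=[28,9,-11] → ·
  covered (3 px):
    · · · · · █ █ · ·
    · · · · · · █ · ·
    · · · · · · · · ·
    · · · · · · · · ·
T1:
  2·area = 56  (B↔C swapped to make it positive)
  edge (4, 1)→(12, 2): d=(8,1) right/bottom  bias=-1
  edge (12, 2)→(4, 8): d=(-8,6) right/bottom  bias=-1
  edge (4, 8)→(4, 1): d=(0,-7) top-left  bias=+0
    (2,1)@(5, 3): e=[15,34,7] → █
    (3,1)@(7, 3): e=[13,22,21] → █
    (4,1)@(9, 3): e=[11,10,35] → █
    (5,1)@(11, 3): e=[9,-2,49] → ·
    (2,2)@(5, 5): e=[31,18,7] → █
    (4,2)@(9, 5): e=[27,-6,35] → ·
    (2,3)@(5, 7): e=[47,2,7] → █
    (3,3)@(7, 7): e=[45,-10,21] → ·
  covered (6 px):
    · · · · · · · · ·
    · · █ █ █ · · · ·
    · · █ █ · · · · ·
    · · █ · · · · · ·

Answer: [[5,0],[6,0],[6,1]]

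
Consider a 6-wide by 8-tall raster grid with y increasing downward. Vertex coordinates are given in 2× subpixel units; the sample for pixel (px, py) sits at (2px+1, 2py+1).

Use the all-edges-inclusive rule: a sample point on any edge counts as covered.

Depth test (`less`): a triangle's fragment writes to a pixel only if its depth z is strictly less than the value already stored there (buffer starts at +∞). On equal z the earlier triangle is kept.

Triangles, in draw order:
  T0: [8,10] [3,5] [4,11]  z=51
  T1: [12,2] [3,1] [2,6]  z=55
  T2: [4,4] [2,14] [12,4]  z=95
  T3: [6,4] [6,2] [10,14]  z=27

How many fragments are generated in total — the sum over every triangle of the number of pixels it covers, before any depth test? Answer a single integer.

T0:
  2·area = 25  (B↔C swapped to make it positive)
  edge (8, 10)→(4, 11): d=(-4,1) inclusive
  edge (4, 11)→(3, 5): d=(-1,-6) inclusive
  edge (3, 5)→(8, 10): d=(5,5) inclusive
    (0,1)@(1, 3): e=[35,-10,0] → .  [on edge]
    (1,2)@(3, 5): e=[25,0,0] → X  [on edge]
    (2,2)@(5, 5): e=[23,12,-10] → .
    (1,3)@(3, 7): e=[17,-2,10] → .
    (2,3)@(5, 7): e=[15,10,0] → X  [on edge]
    (3,3)@(7, 7): e=[13,22,-10] → .
    (2,4)@(5, 9): e=[7,8,10] → X
    (3,4)@(7, 9): e=[5,20,0] → X  [on edge]
    (4,4)@(9, 9): e=[3,32,-10] → .
    (2,5)@(5, 11): e=[-1,6,20] → .
    (3,5)@(7, 11): e=[-3,18,10] → .
    (4,5)@(9, 11): e=[-5,30,0] → .  [on edge]
    (5,6)@(11, 13): e=[-15,40,0] → .  [on edge]
  covered (4 px):
    . . . . . .
    . . . . . .
    . X . . . .
    . . X . . .
    . . X X . .
    . . . . . .
    . . . . . .
    . . . . . .
T1:
  2·area = 46  (B↔C swapped to make it positive)
  edge (12, 2)→(2, 6): d=(-10,4) inclusive
  edge (2, 6)→(3, 1): d=(1,-5) inclusive
  edge (3, 1)→(12, 2): d=(9,1) inclusive
    (1,0)@(3, 1): e=[46,0,0] → X  [on edge]
    (2,0)@(5, 1): e=[38,10,-2] → .
    (1,1)@(3, 3): e=[26,2,18] → X
    (2,1)@(5, 3): e=[18,12,16] → X
    (3,1)@(7, 3): e=[10,22,14] → X
    (4,1)@(9, 3): e=[2,32,12] → X
    (5,1)@(11, 3): e=[-6,42,10] → .
    (1,2)@(3, 5): e=[6,4,36] → X
    (2,2)@(5, 5): e=[-2,14,34] → .
    (3,2)@(7, 5): e=[-10,24,32] → .
    (4,2)@(9, 5): e=[-18,34,30] → .
    (1,3)@(3, 7): e=[-14,6,54] → .
    (0,5)@(1, 11): e=[-46,0,92] → .  [on edge]
  covered (6 px):
    . X . . . .
    . X X X X .
    . X . . . .
    . . . . . .
    . . . . . .
    . . . . . .
    . . . . . .
    . . . . . .
T2:
  2·area = 80  (B↔C swapped to make it positive)
  edge (4, 4)→(12, 4): d=(8,0) inclusive
  edge (12, 4)→(2, 14): d=(-10,10) inclusive
  edge (2, 14)→(4, 4): d=(2,-10) inclusive
    (2,2)@(5, 5): e=[8,60,12] → X
    (3,2)@(7, 5): e=[8,40,32] → X
    (4,2)@(9, 5): e=[8,20,52] → X
    (5,2)@(11, 5): e=[8,0,72] → X  [on edge]
    (2,3)@(5, 7): e=[24,40,16] → X
    (4,3)@(9, 7): e=[24,0,56] → X  [on edge]
    (5,3)@(11, 7): e=[24,-20,76] → .
    (1,4)@(3, 9): e=[40,40,0] → X  [on edge]
    (3,4)@(7, 9): e=[40,0,40] → X  [on edge]
    (4,4)@(9, 9): e=[40,-20,60] → .
    (1,5)@(3, 11): e=[56,20,4] → X
    (2,5)@(5, 11): e=[56,0,24] → X  [on edge]
    (1,6)@(3, 13): e=[72,0,8] → X  [on edge]
    (0,7)@(1, 15): e=[88,0,-8] → .  [on edge]
  covered (13 px):
    . . . . . .
    . . . . . .
    . . X X X X
    . . X X X .
    . X X X . .
    . X X . . .
    . X . . . .
    . . . . . .
T3:
  2·area = 8
  edge (6, 4)→(6, 2): d=(0,-2) inclusive
  edge (6, 2)→(10, 14): d=(4,12) inclusive
  edge (10, 14)→(6, 4): d=(-4,-10) inclusive
    (3,2)@(7, 5): e=[2,0,6] → X  [on edge]
    (4,2)@(9, 5): e=[6,-24,26] → .
    (3,3)@(7, 7): e=[2,8,-2] → .
    (4,5)@(9, 11): e=[6,0,2] → X  [on edge]
    (5,5)@(11, 11): e=[10,-24,22] → .
    (4,6)@(9, 13): e=[6,8,-6] → .
  covered (2 px):
    . . . . . .
    . . . . . .
    . . . X . .
    . . . . . .
    . . . . . .
    . . . . X .
    . . . . . .
    . . . . . .

Result: 25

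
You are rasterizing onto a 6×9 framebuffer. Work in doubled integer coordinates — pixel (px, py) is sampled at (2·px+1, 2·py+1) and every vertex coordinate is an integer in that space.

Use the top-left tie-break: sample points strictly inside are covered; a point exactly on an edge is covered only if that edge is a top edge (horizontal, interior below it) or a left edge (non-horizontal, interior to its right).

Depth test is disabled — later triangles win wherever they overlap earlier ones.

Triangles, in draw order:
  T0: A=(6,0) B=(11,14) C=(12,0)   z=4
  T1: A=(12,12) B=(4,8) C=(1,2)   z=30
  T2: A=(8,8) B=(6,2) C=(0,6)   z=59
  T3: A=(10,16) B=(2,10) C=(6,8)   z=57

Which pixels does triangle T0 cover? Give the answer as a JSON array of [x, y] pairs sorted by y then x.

T0:
  2·area = 84  (B↔C swapped to make it positive)
  edge (6, 0)→(12, 0): d=(6,0) top-left  bias=+0
  edge (12, 0)→(11, 14): d=(-1,14) right/bottom  bias=-1
  edge (11, 14)→(6, 0): d=(-5,-14) top-left  bias=+0
    (3,0)@(7, 1): e=[6,69,9] → #
    (4,0)@(9, 1): e=[6,41,37] → #
    (5,0)@(11, 1): e=[6,13,65] → #
    (3,1)@(7, 3): e=[18,67,-1] → ·
    (4,1)@(9, 3): e=[18,39,27] → #
    (4,2)@(9, 5): e=[30,37,17] → #
    (4,3)@(9, 7): e=[42,35,7] → #
    (4,4)@(9, 9): e=[54,33,-3] → ·
    (5,4)@(11, 9): e=[54,5,25] → #
    (5,5)@(11, 11): e=[66,3,15] → #
    (5,6)@(11, 13): e=[78,1,5] → #
    (5,7)@(11, 15): e=[90,-1,-5] → ·
  covered (12 px):
    · · · # # #
    · · · · # #
    · · · · # #
    · · · · # #
    · · · · · #
    · · · · · #
    · · · · · #
    · · · · · ·
    · · · · · ·
T1:
  2·area = 36
  edge (12, 12)→(4, 8): d=(-8,-4) top-left  bias=+0
  edge (4, 8)→(1, 2): d=(-3,-6) top-left  bias=+0
  edge (1, 2)→(12, 12): d=(11,10) right/bottom  bias=-1
    (1,2)@(3, 5): e=[20,3,13] → #
    (2,2)@(5, 5): e=[28,15,-7] → ·
    (1,3)@(3, 7): e=[4,-3,35] → ·
    (2,3)@(5, 7): e=[12,9,15] → #
    (3,3)@(7, 7): e=[20,21,-5] → ·
    (2,4)@(5, 9): e=[-4,3,37] → ·
    (3,4)@(7, 9): e=[4,15,17] → #
    (4,4)@(9, 9): e=[12,27,-3] → ·
    (3,5)@(7, 11): e=[-12,9,39] → ·
  covered (3 px):
    · · · · · ·
    · · · · · ·
    · # · · · ·
    · · # · · ·
    · · · # · ·
    · · · · · ·
    · · · · · ·
    · · · · · ·
    · · · · · ·
T2:
  2·area = 44  (B↔C swapped to make it positive)
  edge (8, 8)→(0, 6): d=(-8,-2) top-left  bias=+0
  edge (0, 6)→(6, 2): d=(6,-4) top-left  bias=+0
  edge (6, 2)→(8, 8): d=(2,6) right/bottom  bias=-1
    (2,1)@(5, 3): e=[34,2,8] → #
    (3,1)@(7, 3): e=[38,10,-4] → ·
    (1,2)@(3, 5): e=[14,6,24] → #
    (3,2)@(7, 5): e=[22,22,0] → ·  [on edge]
    (1,3)@(3, 7): e=[-2,18,28] → ·
    (2,3)@(5, 7): e=[2,26,16] → #
    (3,3)@(7, 7): e=[6,34,4] → #
    (4,3)@(9, 7): e=[10,42,-8] → ·
    (2,4)@(5, 9): e=[-14,38,20] → ·
    (3,4)@(7, 9): e=[-10,46,8] → ·
    (4,5)@(9, 11): e=[-22,66,0] → ·  [on edge]
    (5,8)@(11, 17): e=[-66,110,0] → ·  [on edge]
  covered (5 px):
    · · · · · ·
    · · # · · ·
    · # # · · ·
    · · # # · ·
    · · · · · ·
    · · · · · ·
    · · · · · ·
    · · · · · ·
    · · · · · ·
T3:
  2·area = 40
  edge (10, 16)→(2, 10): d=(-8,-6) top-left  bias=+0
  edge (2, 10)→(6, 8): d=(4,-2) top-left  bias=+0
  edge (6, 8)→(10, 16): d=(4,8) right/bottom  bias=-1
    (2,4)@(5, 9): e=[26,2,12] → #
    (3,4)@(7, 9): e=[38,6,-4] → ·
    (2,5)@(5, 11): e=[10,10,20] → #
    (3,5)@(7, 11): e=[22,14,4] → #
    (4,5)@(9, 11): e=[34,18,-12] → ·
    (2,6)@(5, 13): e=[-6,18,28] → ·
    (3,6)@(7, 13): e=[6,22,12] → #
    (4,6)@(9, 13): e=[18,26,-4] → ·
    (3,7)@(7, 15): e=[-10,30,20] → ·
    (4,7)@(9, 15): e=[2,34,4] → #
    (5,7)@(11, 15): e=[14,38,-12] → ·
    (4,8)@(9, 17): e=[-14,42,12] → ·
  covered (5 px):
    · · · · · ·
    · · · · · ·
    · · · · · ·
    · · · · · ·
    · · # · · ·
    · · # # · ·
    · · · # · ·
    · · · · # ·
    · · · · · ·

Result: [[3,0],[4,0],[5,0],[4,1],[5,1],[4,2],[5,2],[4,3],[5,3],[5,4],[5,5],[5,6]]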